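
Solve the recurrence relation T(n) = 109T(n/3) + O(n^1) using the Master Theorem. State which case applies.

Master Theorem for T(n) = 109T(n/3) + O(n^1):

a = 109, b = 3, c = 1
log_b(a) = log_3(109) = 4.2702

Case 1: c = 1 < log_3(109) = 4.2702
T(n) = O(n^(log_3 109))

For T(n) = 109T(n/3) + O(n^1): log_3(109) = 4.2702. This is Case 1 of the Master Theorem (c < log_b(a), work dominated by leaves), giving O(n^(log_3 109)).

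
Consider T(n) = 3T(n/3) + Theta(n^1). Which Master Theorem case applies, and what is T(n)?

Master Theorem for T(n) = 3T(n/3) + O(n^1):

a = 3, b = 3, c = 1
log_b(a) = log_3(3) = 1.0000

Case 2: c = 1 = log_3(3) = 1.0000
T(n) = O(n^1 log n) = O(n log n)

For T(n) = 3T(n/3) + O(n^1): log_3(3) = 1.0000. This is Case 2 of the Master Theorem (c = log_b(a), equal work at all levels), giving O(n log n).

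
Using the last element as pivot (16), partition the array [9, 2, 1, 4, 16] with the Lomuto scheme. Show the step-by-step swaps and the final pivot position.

Lomuto partition with pivot = 16:

Initial array: [9, 2, 1, 4, 16]

arr[0]=9 <= 16: swap with position 0, array becomes [9, 2, 1, 4, 16]
arr[1]=2 <= 16: swap with position 1, array becomes [9, 2, 1, 4, 16]
arr[2]=1 <= 16: swap with position 2, array becomes [9, 2, 1, 4, 16]
arr[3]=4 <= 16: swap with position 3, array becomes [9, 2, 1, 4, 16]

Place pivot at position 4: [9, 2, 1, 4, 16]
Pivot position: 4

After partitioning with pivot 16, the array becomes [9, 2, 1, 4, 16]. The pivot is placed at index 4. All elements to the left of the pivot are <= 16, and all elements to the right are > 16.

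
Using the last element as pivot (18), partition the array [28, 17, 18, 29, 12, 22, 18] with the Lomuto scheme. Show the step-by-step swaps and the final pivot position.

Lomuto partition with pivot = 18:

Initial array: [28, 17, 18, 29, 12, 22, 18]

arr[0]=28 > 18: no swap
arr[1]=17 <= 18: swap with position 0, array becomes [17, 28, 18, 29, 12, 22, 18]
arr[2]=18 <= 18: swap with position 1, array becomes [17, 18, 28, 29, 12, 22, 18]
arr[3]=29 > 18: no swap
arr[4]=12 <= 18: swap with position 2, array becomes [17, 18, 12, 29, 28, 22, 18]
arr[5]=22 > 18: no swap

Place pivot at position 3: [17, 18, 12, 18, 28, 22, 29]
Pivot position: 3

After partitioning with pivot 18, the array becomes [17, 18, 12, 18, 28, 22, 29]. The pivot is placed at index 3. All elements to the left of the pivot are <= 18, and all elements to the right are > 18.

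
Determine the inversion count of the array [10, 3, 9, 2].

Finding inversions in [10, 3, 9, 2]:

(0, 1): arr[0]=10 > arr[1]=3
(0, 2): arr[0]=10 > arr[2]=9
(0, 3): arr[0]=10 > arr[3]=2
(1, 3): arr[1]=3 > arr[3]=2
(2, 3): arr[2]=9 > arr[3]=2

Total inversions: 5

The array has 5 inversion(s): (0,1), (0,2), (0,3), (1,3), (2,3). Each pair (i,j) satisfies i < j and arr[i] > arr[j].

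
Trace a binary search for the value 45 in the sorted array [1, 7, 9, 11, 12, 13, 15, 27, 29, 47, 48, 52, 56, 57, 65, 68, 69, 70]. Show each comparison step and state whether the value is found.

Binary search for 45 in [1, 7, 9, 11, 12, 13, 15, 27, 29, 47, 48, 52, 56, 57, 65, 68, 69, 70]:

lo=0, hi=17, mid=8, arr[mid]=29 -> 29 < 45, search right half
lo=9, hi=17, mid=13, arr[mid]=57 -> 57 > 45, search left half
lo=9, hi=12, mid=10, arr[mid]=48 -> 48 > 45, search left half
lo=9, hi=9, mid=9, arr[mid]=47 -> 47 > 45, search left half
lo=9 > hi=8, target 45 not found

Binary search determines that 45 is not in the array after 4 comparisons. The search space was exhausted without finding the target.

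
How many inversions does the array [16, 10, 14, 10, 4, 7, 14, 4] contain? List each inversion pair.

Finding inversions in [16, 10, 14, 10, 4, 7, 14, 4]:

(0, 1): arr[0]=16 > arr[1]=10
(0, 2): arr[0]=16 > arr[2]=14
(0, 3): arr[0]=16 > arr[3]=10
(0, 4): arr[0]=16 > arr[4]=4
(0, 5): arr[0]=16 > arr[5]=7
(0, 6): arr[0]=16 > arr[6]=14
(0, 7): arr[0]=16 > arr[7]=4
(1, 4): arr[1]=10 > arr[4]=4
(1, 5): arr[1]=10 > arr[5]=7
(1, 7): arr[1]=10 > arr[7]=4
(2, 3): arr[2]=14 > arr[3]=10
(2, 4): arr[2]=14 > arr[4]=4
(2, 5): arr[2]=14 > arr[5]=7
(2, 7): arr[2]=14 > arr[7]=4
(3, 4): arr[3]=10 > arr[4]=4
(3, 5): arr[3]=10 > arr[5]=7
(3, 7): arr[3]=10 > arr[7]=4
(5, 7): arr[5]=7 > arr[7]=4
(6, 7): arr[6]=14 > arr[7]=4

Total inversions: 19

The array has 19 inversion(s): (0,1), (0,2), (0,3), (0,4), (0,5), (0,6), (0,7), (1,4), (1,5), (1,7), (2,3), (2,4), (2,5), (2,7), (3,4), (3,5), (3,7), (5,7), (6,7). Each pair (i,j) satisfies i < j and arr[i] > arr[j].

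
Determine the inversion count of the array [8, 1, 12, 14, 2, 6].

Finding inversions in [8, 1, 12, 14, 2, 6]:

(0, 1): arr[0]=8 > arr[1]=1
(0, 4): arr[0]=8 > arr[4]=2
(0, 5): arr[0]=8 > arr[5]=6
(2, 4): arr[2]=12 > arr[4]=2
(2, 5): arr[2]=12 > arr[5]=6
(3, 4): arr[3]=14 > arr[4]=2
(3, 5): arr[3]=14 > arr[5]=6

Total inversions: 7

The array has 7 inversion(s): (0,1), (0,4), (0,5), (2,4), (2,5), (3,4), (3,5). Each pair (i,j) satisfies i < j and arr[i] > arr[j].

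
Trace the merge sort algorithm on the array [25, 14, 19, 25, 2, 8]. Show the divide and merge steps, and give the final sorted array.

Merge sort trace:

Split: [25, 14, 19, 25, 2, 8] -> [25, 14, 19] and [25, 2, 8]
  Split: [25, 14, 19] -> [25] and [14, 19]
    Split: [14, 19] -> [14] and [19]
    Merge: [14] + [19] -> [14, 19]
  Merge: [25] + [14, 19] -> [14, 19, 25]
  Split: [25, 2, 8] -> [25] and [2, 8]
    Split: [2, 8] -> [2] and [8]
    Merge: [2] + [8] -> [2, 8]
  Merge: [25] + [2, 8] -> [2, 8, 25]
Merge: [14, 19, 25] + [2, 8, 25] -> [2, 8, 14, 19, 25, 25]

Final sorted array: [2, 8, 14, 19, 25, 25]

The merge sort proceeds by recursively splitting the array and merging sorted halves.
After all merges, the sorted array is [2, 8, 14, 19, 25, 25].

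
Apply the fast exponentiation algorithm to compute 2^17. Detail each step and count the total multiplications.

Computing 2^17 by squaring (build up from 2^1; each line after the first costs one multiplication):

2^1 = 2
2^2 = (2^1)^2 = 2^2 = 4
2^4 = (2^2)^2 = 4^2 = 16
2^8 = (2^4)^2 = 16^2 = 256
2^16 = (2^8)^2 = 256^2 = 65536
2^17 = 2 * 2^16 = 2 * 65536 = 131072

Result: 131072
Multiplications needed: 5 (5 lines after 2^1)

2^17 = 131072. Using exponentiation by squaring, this requires 5 multiplications. The key idea: if the exponent is even, square the half-power; if odd, multiply by the base once.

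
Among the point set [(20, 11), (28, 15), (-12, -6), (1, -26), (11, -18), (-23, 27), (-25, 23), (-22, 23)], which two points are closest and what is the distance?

Computing all pairwise distances among 8 points:

d((20, 11), (28, 15)) = 8.9443
d((20, 11), (-12, -6)) = 36.2353
d((20, 11), (1, -26)) = 41.5933
d((20, 11), (11, -18)) = 30.3645
d((20, 11), (-23, 27)) = 45.8803
d((20, 11), (-25, 23)) = 46.5725
d((20, 11), (-22, 23)) = 43.6807
d((28, 15), (-12, -6)) = 45.1774
d((28, 15), (1, -26)) = 49.0918
d((28, 15), (11, -18)) = 37.1214
d((28, 15), (-23, 27)) = 52.3927
d((28, 15), (-25, 23)) = 53.6004
d((28, 15), (-22, 23)) = 50.636
d((-12, -6), (1, -26)) = 23.8537
d((-12, -6), (11, -18)) = 25.9422
d((-12, -6), (-23, 27)) = 34.7851
d((-12, -6), (-25, 23)) = 31.7805
d((-12, -6), (-22, 23)) = 30.6757
d((1, -26), (11, -18)) = 12.8062
d((1, -26), (-23, 27)) = 58.1808
d((1, -26), (-25, 23)) = 55.4707
d((1, -26), (-22, 23)) = 54.1295
d((11, -18), (-23, 27)) = 56.4004
d((11, -18), (-25, 23)) = 54.5619
d((11, -18), (-22, 23)) = 52.6308
d((-23, 27), (-25, 23)) = 4.4721
d((-23, 27), (-22, 23)) = 4.1231
d((-25, 23), (-22, 23)) = 3.0 <-- minimum

Closest pair: (-25, 23) and (-22, 23) with distance 3.0

The closest pair is (-25, 23) and (-22, 23) with Euclidean distance 3.0. For 8 points, brute-force pairwise comparison is shown above. For large n, the divide-and-conquer algorithm (sort by x, recurse on halves, check the dividing strip) achieves O(n log n).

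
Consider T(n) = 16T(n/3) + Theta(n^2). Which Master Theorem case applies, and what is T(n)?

Master Theorem for T(n) = 16T(n/3) + O(n^2):

a = 16, b = 3, c = 2
log_b(a) = log_3(16) = 2.5237

Case 1: c = 2 < log_3(16) = 2.5237
T(n) = O(n^(log_3 16))

For T(n) = 16T(n/3) + O(n^2): log_3(16) = 2.5237. This is Case 1 of the Master Theorem (c < log_b(a), work dominated by leaves), giving O(n^(log_3 16)).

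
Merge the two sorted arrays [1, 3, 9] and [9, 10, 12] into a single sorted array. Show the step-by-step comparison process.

Merging process:

Compare 1 vs 9: take 1 from left. Merged: [1]
Compare 3 vs 9: take 3 from left. Merged: [1, 3]
Compare 9 vs 9: take 9 from left. Merged: [1, 3, 9]
Append remaining from right: [9, 10, 12]. Merged: [1, 3, 9, 9, 10, 12]

Final merged array: [1, 3, 9, 9, 10, 12]
Total comparisons: 3

The merged array is [1, 3, 9, 9, 10, 12], requiring 3 comparisons. The merge step runs in O(n) time where n is the total number of elements.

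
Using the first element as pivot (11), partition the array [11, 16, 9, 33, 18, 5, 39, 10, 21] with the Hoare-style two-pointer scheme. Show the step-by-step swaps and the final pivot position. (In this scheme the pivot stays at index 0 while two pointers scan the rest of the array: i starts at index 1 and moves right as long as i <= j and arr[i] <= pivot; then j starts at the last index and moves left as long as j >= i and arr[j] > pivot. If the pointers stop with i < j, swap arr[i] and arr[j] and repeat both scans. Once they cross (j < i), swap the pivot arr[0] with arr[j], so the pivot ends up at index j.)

Hoare-style two-pointer partition with pivot = 11:

Initial array: [11, 16, 9, 33, 18, 5, 39, 10, 21]

Pointers start at i = 1, j = 8.
i stops at index 1 (arr[1]=16 > 11), j stops at index 7 (arr[7]=10 <= 11): swap arr[1] and arr[7], array becomes [11, 10, 9, 33, 18, 5, 39, 16, 21]
i stops at index 3 (arr[3]=33 > 11), j stops at index 5 (arr[5]=5 <= 11): swap arr[3] and arr[5], array becomes [11, 10, 9, 5, 18, 33, 39, 16, 21]
i ends at 4, j ends at 3: the pointers have crossed (j < i), so scanning stops.

Swap pivot arr[0] with arr[3] to place pivot at position 3: [5, 10, 9, 11, 18, 33, 39, 16, 21]
Pivot position: 3

After partitioning with pivot 11, the array becomes [5, 10, 9, 11, 18, 33, 39, 16, 21]. The pivot is placed at index 3. All elements to the left of the pivot are <= 11, and all elements to the right are > 11.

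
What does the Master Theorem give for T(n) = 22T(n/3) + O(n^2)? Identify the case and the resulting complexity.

Master Theorem for T(n) = 22T(n/3) + O(n^2):

a = 22, b = 3, c = 2
log_b(a) = log_3(22) = 2.8136

Case 1: c = 2 < log_3(22) = 2.8136
T(n) = O(n^(log_3 22))

For T(n) = 22T(n/3) + O(n^2): log_3(22) = 2.8136. This is Case 1 of the Master Theorem (c < log_b(a), work dominated by leaves), giving O(n^(log_3 22)).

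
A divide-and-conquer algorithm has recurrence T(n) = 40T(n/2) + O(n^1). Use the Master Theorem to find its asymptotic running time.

Master Theorem for T(n) = 40T(n/2) + O(n^1):

a = 40, b = 2, c = 1
log_b(a) = log_2(40) = 5.3219

Case 1: c = 1 < log_2(40) = 5.3219
T(n) = O(n^(log_2 40))

For T(n) = 40T(n/2) + O(n^1): log_2(40) = 5.3219. This is Case 1 of the Master Theorem (c < log_b(a), work dominated by leaves), giving O(n^(log_2 40)).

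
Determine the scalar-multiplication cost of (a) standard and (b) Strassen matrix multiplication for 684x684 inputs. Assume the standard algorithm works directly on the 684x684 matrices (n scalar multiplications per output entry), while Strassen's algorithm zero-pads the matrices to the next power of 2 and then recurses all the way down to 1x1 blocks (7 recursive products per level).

Matrix multiplication for 684x684 matrices:

Strassen's algorithm requires power-of-2 dimensions. Pad 684x684 to 1024x1024 (next power of 2).

Standard algorithm: 684^3 = 320013504 multiplications
Strassen's algorithm: 7^(log2(1024)) = 7^10 = 282475249 multiplications
Savings: 320013504 - 282475249 = 37538255 multiplications

Standard: 320013504 multiplications (684^3). Strassen: 282475249 multiplications (7^10, after padding to 1024x1024). Strassen reduces 8 recursive multiplications to 7 at each level.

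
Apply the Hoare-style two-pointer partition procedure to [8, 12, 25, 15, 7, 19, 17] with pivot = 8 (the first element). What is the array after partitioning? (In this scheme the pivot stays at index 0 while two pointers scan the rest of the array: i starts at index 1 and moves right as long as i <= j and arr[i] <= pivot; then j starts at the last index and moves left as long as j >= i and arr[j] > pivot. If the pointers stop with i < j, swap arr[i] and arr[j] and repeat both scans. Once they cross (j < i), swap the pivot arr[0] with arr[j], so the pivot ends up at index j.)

Hoare-style two-pointer partition with pivot = 8:

Initial array: [8, 12, 25, 15, 7, 19, 17]

Pointers start at i = 1, j = 6.
i stops at index 1 (arr[1]=12 > 8), j stops at index 4 (arr[4]=7 <= 8): swap arr[1] and arr[4], array becomes [8, 7, 25, 15, 12, 19, 17]
i ends at 2, j ends at 1: the pointers have crossed (j < i), so scanning stops.

Swap pivot arr[0] with arr[1] to place pivot at position 1: [7, 8, 25, 15, 12, 19, 17]
Pivot position: 1

After partitioning with pivot 8, the array becomes [7, 8, 25, 15, 12, 19, 17]. The pivot is placed at index 1. All elements to the left of the pivot are <= 8, and all elements to the right are > 8.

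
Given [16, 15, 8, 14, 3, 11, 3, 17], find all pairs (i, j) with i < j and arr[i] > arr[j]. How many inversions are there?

Finding inversions in [16, 15, 8, 14, 3, 11, 3, 17]:

(0, 1): arr[0]=16 > arr[1]=15
(0, 2): arr[0]=16 > arr[2]=8
(0, 3): arr[0]=16 > arr[3]=14
(0, 4): arr[0]=16 > arr[4]=3
(0, 5): arr[0]=16 > arr[5]=11
(0, 6): arr[0]=16 > arr[6]=3
(1, 2): arr[1]=15 > arr[2]=8
(1, 3): arr[1]=15 > arr[3]=14
(1, 4): arr[1]=15 > arr[4]=3
(1, 5): arr[1]=15 > arr[5]=11
(1, 6): arr[1]=15 > arr[6]=3
(2, 4): arr[2]=8 > arr[4]=3
(2, 6): arr[2]=8 > arr[6]=3
(3, 4): arr[3]=14 > arr[4]=3
(3, 5): arr[3]=14 > arr[5]=11
(3, 6): arr[3]=14 > arr[6]=3
(5, 6): arr[5]=11 > arr[6]=3

Total inversions: 17

The array has 17 inversion(s): (0,1), (0,2), (0,3), (0,4), (0,5), (0,6), (1,2), (1,3), (1,4), (1,5), (1,6), (2,4), (2,6), (3,4), (3,5), (3,6), (5,6). Each pair (i,j) satisfies i < j and arr[i] > arr[j].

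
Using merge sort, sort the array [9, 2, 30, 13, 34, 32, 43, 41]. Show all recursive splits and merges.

Merge sort trace:

Split: [9, 2, 30, 13, 34, 32, 43, 41] -> [9, 2, 30, 13] and [34, 32, 43, 41]
  Split: [9, 2, 30, 13] -> [9, 2] and [30, 13]
    Split: [9, 2] -> [9] and [2]
    Merge: [9] + [2] -> [2, 9]
    Split: [30, 13] -> [30] and [13]
    Merge: [30] + [13] -> [13, 30]
  Merge: [2, 9] + [13, 30] -> [2, 9, 13, 30]
  Split: [34, 32, 43, 41] -> [34, 32] and [43, 41]
    Split: [34, 32] -> [34] and [32]
    Merge: [34] + [32] -> [32, 34]
    Split: [43, 41] -> [43] and [41]
    Merge: [43] + [41] -> [41, 43]
  Merge: [32, 34] + [41, 43] -> [32, 34, 41, 43]
Merge: [2, 9, 13, 30] + [32, 34, 41, 43] -> [2, 9, 13, 30, 32, 34, 41, 43]

Final sorted array: [2, 9, 13, 30, 32, 34, 41, 43]

The merge sort proceeds by recursively splitting the array and merging sorted halves.
After all merges, the sorted array is [2, 9, 13, 30, 32, 34, 41, 43].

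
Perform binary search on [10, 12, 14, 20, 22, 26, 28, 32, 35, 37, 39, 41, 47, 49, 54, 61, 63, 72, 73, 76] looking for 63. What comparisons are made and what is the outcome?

Binary search for 63 in [10, 12, 14, 20, 22, 26, 28, 32, 35, 37, 39, 41, 47, 49, 54, 61, 63, 72, 73, 76]:

lo=0, hi=19, mid=9, arr[mid]=37 -> 37 < 63, search right half
lo=10, hi=19, mid=14, arr[mid]=54 -> 54 < 63, search right half
lo=15, hi=19, mid=17, arr[mid]=72 -> 72 > 63, search left half
lo=15, hi=16, mid=15, arr[mid]=61 -> 61 < 63, search right half
lo=16, hi=16, mid=16, arr[mid]=63 -> Found target at index 16!

Binary search finds 63 at index 16 after 5 comparisons. The search repeatedly halves the search space by comparing with the middle element.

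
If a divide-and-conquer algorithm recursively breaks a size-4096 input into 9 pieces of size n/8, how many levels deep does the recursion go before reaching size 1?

For divide and conquer with division factor 8:

Problem sizes at each level:
Level 0: 4096
Level 1: 512
Level 2: 64
Level 3: 8
Level 4: 1

The root is level 0 and the size-1 base case is level 4 (the tree spans levels 0 through 4, i.e. 5 levels counting the root), so the depth is the number of divisions: log_8(4096) = 4

The recursion tree depth is log_8(4096) = 4. At each level, the problem size is divided by 8, so it takes 4 divisions to reduce to a base case of size 1. The algorithm makes 9 recursive calls at each level.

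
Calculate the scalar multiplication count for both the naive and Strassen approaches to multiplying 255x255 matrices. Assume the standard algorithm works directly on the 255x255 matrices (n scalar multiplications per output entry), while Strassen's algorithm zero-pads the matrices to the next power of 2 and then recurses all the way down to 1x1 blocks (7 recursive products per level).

Matrix multiplication for 255x255 matrices:

Strassen's algorithm requires power-of-2 dimensions. Pad 255x255 to 256x256 (next power of 2).

Standard algorithm: 255^3 = 16581375 multiplications
Strassen's algorithm: 7^(log2(256)) = 7^8 = 5764801 multiplications
Savings: 16581375 - 5764801 = 10816574 multiplications

Standard: 16581375 multiplications (255^3). Strassen: 5764801 multiplications (7^8, after padding to 256x256). Strassen reduces 8 recursive multiplications to 7 at each level.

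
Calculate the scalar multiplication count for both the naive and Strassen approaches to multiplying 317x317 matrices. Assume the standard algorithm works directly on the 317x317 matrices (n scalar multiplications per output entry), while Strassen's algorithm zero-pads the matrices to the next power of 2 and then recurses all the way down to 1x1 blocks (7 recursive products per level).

Matrix multiplication for 317x317 matrices:

Strassen's algorithm requires power-of-2 dimensions. Pad 317x317 to 512x512 (next power of 2).

Standard algorithm: 317^3 = 31855013 multiplications
Strassen's algorithm: 7^(log2(512)) = 7^9 = 40353607 multiplications
Difference: 31855013 - 40353607 = -8498594 (Strassen uses MORE here due to padding overhead — for small or just-over-power-of-2 n, padding can outweigh the per-level savings)

Standard: 31855013 multiplications (317^3). Strassen: 40353607 multiplications (7^9, after padding to 512x512). Strassen reduces 8 recursive multiplications to 7 at each level.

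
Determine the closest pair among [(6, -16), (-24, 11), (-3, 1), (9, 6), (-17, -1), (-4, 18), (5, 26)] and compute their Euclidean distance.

Computing all pairwise distances among 7 points:

d((6, -16), (-24, 11)) = 40.3609
d((6, -16), (-3, 1)) = 19.2354
d((6, -16), (9, 6)) = 22.2036
d((6, -16), (-17, -1)) = 27.4591
d((6, -16), (-4, 18)) = 35.4401
d((6, -16), (5, 26)) = 42.0119
d((-24, 11), (-3, 1)) = 23.2594
d((-24, 11), (9, 6)) = 33.3766
d((-24, 11), (-17, -1)) = 13.8924
d((-24, 11), (-4, 18)) = 21.1896
d((-24, 11), (5, 26)) = 32.6497
d((-3, 1), (9, 6)) = 13.0
d((-3, 1), (-17, -1)) = 14.1421
d((-3, 1), (-4, 18)) = 17.0294
d((-3, 1), (5, 26)) = 26.2488
d((9, 6), (-17, -1)) = 26.9258
d((9, 6), (-4, 18)) = 17.6918
d((9, 6), (5, 26)) = 20.3961
d((-17, -1), (-4, 18)) = 23.0217
d((-17, -1), (5, 26)) = 34.8281
d((-4, 18), (5, 26)) = 12.0416 <-- minimum

Closest pair: (-4, 18) and (5, 26) with distance 12.0416

The closest pair is (-4, 18) and (5, 26) with Euclidean distance 12.0416. For 7 points, brute-force pairwise comparison is shown above. For large n, the divide-and-conquer algorithm (sort by x, recurse on halves, check the dividing strip) achieves O(n log n).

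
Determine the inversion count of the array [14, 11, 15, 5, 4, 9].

Finding inversions in [14, 11, 15, 5, 4, 9]:

(0, 1): arr[0]=14 > arr[1]=11
(0, 3): arr[0]=14 > arr[3]=5
(0, 4): arr[0]=14 > arr[4]=4
(0, 5): arr[0]=14 > arr[5]=9
(1, 3): arr[1]=11 > arr[3]=5
(1, 4): arr[1]=11 > arr[4]=4
(1, 5): arr[1]=11 > arr[5]=9
(2, 3): arr[2]=15 > arr[3]=5
(2, 4): arr[2]=15 > arr[4]=4
(2, 5): arr[2]=15 > arr[5]=9
(3, 4): arr[3]=5 > arr[4]=4

Total inversions: 11

The array has 11 inversion(s): (0,1), (0,3), (0,4), (0,5), (1,3), (1,4), (1,5), (2,3), (2,4), (2,5), (3,4). Each pair (i,j) satisfies i < j and arr[i] > arr[j].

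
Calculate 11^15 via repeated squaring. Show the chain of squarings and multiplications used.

Computing 11^15 by squaring (build up from 11^1; each line after the first costs one multiplication):

11^1 = 11
11^2 = (11^1)^2 = 11^2 = 121
11^3 = 11 * 11^2 = 11 * 121 = 1331
11^6 = (11^3)^2 = 1331^2 = 1771561
11^7 = 11 * 11^6 = 11 * 1771561 = 19487171
11^14 = (11^7)^2 = 19487171^2 = 379749833583241
11^15 = 11 * 11^14 = 11 * 379749833583241 = 4177248169415651

Result: 4177248169415651
Multiplications needed: 6 (6 lines after 11^1)

11^15 = 4177248169415651. Using exponentiation by squaring, this requires 6 multiplications. The key idea: if the exponent is even, square the half-power; if odd, multiply by the base once.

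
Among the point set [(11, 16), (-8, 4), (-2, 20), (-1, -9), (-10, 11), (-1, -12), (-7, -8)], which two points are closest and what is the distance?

Computing all pairwise distances among 7 points:

d((11, 16), (-8, 4)) = 22.4722
d((11, 16), (-2, 20)) = 13.6015
d((11, 16), (-1, -9)) = 27.7308
d((11, 16), (-10, 11)) = 21.587
d((11, 16), (-1, -12)) = 30.4631
d((11, 16), (-7, -8)) = 30.0
d((-8, 4), (-2, 20)) = 17.088
d((-8, 4), (-1, -9)) = 14.7648
d((-8, 4), (-10, 11)) = 7.2801
d((-8, 4), (-1, -12)) = 17.4642
d((-8, 4), (-7, -8)) = 12.0416
d((-2, 20), (-1, -9)) = 29.0172
d((-2, 20), (-10, 11)) = 12.0416
d((-2, 20), (-1, -12)) = 32.0156
d((-2, 20), (-7, -8)) = 28.4429
d((-1, -9), (-10, 11)) = 21.9317
d((-1, -9), (-1, -12)) = 3.0 <-- minimum
d((-1, -9), (-7, -8)) = 6.0828
d((-10, 11), (-1, -12)) = 24.6982
d((-10, 11), (-7, -8)) = 19.2354
d((-1, -12), (-7, -8)) = 7.2111

Closest pair: (-1, -9) and (-1, -12) with distance 3.0

The closest pair is (-1, -9) and (-1, -12) with Euclidean distance 3.0. For 7 points, brute-force pairwise comparison is shown above. For large n, the divide-and-conquer algorithm (sort by x, recurse on halves, check the dividing strip) achieves O(n log n).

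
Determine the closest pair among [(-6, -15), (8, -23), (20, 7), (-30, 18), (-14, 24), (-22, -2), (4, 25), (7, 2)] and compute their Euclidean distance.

Computing all pairwise distances among 8 points:

d((-6, -15), (8, -23)) = 16.1245
d((-6, -15), (20, 7)) = 34.0588
d((-6, -15), (-30, 18)) = 40.8044
d((-6, -15), (-14, 24)) = 39.8121
d((-6, -15), (-22, -2)) = 20.6155
d((-6, -15), (4, 25)) = 41.2311
d((-6, -15), (7, 2)) = 21.4009
d((8, -23), (20, 7)) = 32.311
d((8, -23), (-30, 18)) = 55.9017
d((8, -23), (-14, 24)) = 51.8941
d((8, -23), (-22, -2)) = 36.6197
d((8, -23), (4, 25)) = 48.1664
d((8, -23), (7, 2)) = 25.02
d((20, 7), (-30, 18)) = 51.1957
d((20, 7), (-14, 24)) = 38.0132
d((20, 7), (-22, -2)) = 42.9535
d((20, 7), (4, 25)) = 24.0832
d((20, 7), (7, 2)) = 13.9284 <-- minimum
d((-30, 18), (-14, 24)) = 17.088
d((-30, 18), (-22, -2)) = 21.5407
d((-30, 18), (4, 25)) = 34.7131
d((-30, 18), (7, 2)) = 40.3113
d((-14, 24), (-22, -2)) = 27.2029
d((-14, 24), (4, 25)) = 18.0278
d((-14, 24), (7, 2)) = 30.4138
d((-22, -2), (4, 25)) = 37.4833
d((-22, -2), (7, 2)) = 29.2746
d((4, 25), (7, 2)) = 23.1948

Closest pair: (20, 7) and (7, 2) with distance 13.9284

The closest pair is (20, 7) and (7, 2) with Euclidean distance 13.9284. For 8 points, brute-force pairwise comparison is shown above. For large n, the divide-and-conquer algorithm (sort by x, recurse on halves, check the dividing strip) achieves O(n log n).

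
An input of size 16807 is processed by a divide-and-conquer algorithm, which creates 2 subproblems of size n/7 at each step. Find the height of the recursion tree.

For divide and conquer with division factor 7:

Problem sizes at each level:
Level 0: 16807
Level 1: 2401
Level 2: 343
Level 3: 49
Level 4: 7
Level 5: 1

The root is level 0 and the size-1 base case is level 5 (the tree spans levels 0 through 5, i.e. 6 levels counting the root), so the depth is the number of divisions: log_7(16807) = 5

The recursion tree depth is log_7(16807) = 5. At each level, the problem size is divided by 7, so it takes 5 divisions to reduce to a base case of size 1. The algorithm makes 2 recursive calls at each level.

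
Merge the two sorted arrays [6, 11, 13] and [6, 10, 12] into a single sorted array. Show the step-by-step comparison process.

Merging process:

Compare 6 vs 6: take 6 from left. Merged: [6]
Compare 11 vs 6: take 6 from right. Merged: [6, 6]
Compare 11 vs 10: take 10 from right. Merged: [6, 6, 10]
Compare 11 vs 12: take 11 from left. Merged: [6, 6, 10, 11]
Compare 13 vs 12: take 12 from right. Merged: [6, 6, 10, 11, 12]
Append remaining from left: [13]. Merged: [6, 6, 10, 11, 12, 13]

Final merged array: [6, 6, 10, 11, 12, 13]
Total comparisons: 5

The merged array is [6, 6, 10, 11, 12, 13], requiring 5 comparisons. The merge step runs in O(n) time where n is the total number of elements.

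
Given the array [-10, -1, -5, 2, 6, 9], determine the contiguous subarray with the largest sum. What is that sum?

Using Kadane's algorithm on [-10, -1, -5, 2, 6, 9]:

Scanning through the array:
Position 1 (value -1): max_ending_here = -1, max_so_far = -1
Position 2 (value -5): max_ending_here = -5, max_so_far = -1
Position 3 (value 2): max_ending_here = 2, max_so_far = 2
Position 4 (value 6): max_ending_here = 8, max_so_far = 8
Position 5 (value 9): max_ending_here = 17, max_so_far = 17

Maximum subarray: [2, 6, 9]
Maximum sum: 17

The maximum subarray is [2, 6, 9] with sum 17. This subarray runs from index 3 to index 5.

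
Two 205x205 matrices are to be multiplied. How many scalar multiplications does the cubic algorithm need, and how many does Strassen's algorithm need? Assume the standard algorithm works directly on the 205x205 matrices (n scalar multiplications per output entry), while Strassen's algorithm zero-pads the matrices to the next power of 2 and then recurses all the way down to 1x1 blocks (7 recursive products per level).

Matrix multiplication for 205x205 matrices:

Strassen's algorithm requires power-of-2 dimensions. Pad 205x205 to 256x256 (next power of 2).

Standard algorithm: 205^3 = 8615125 multiplications
Strassen's algorithm: 7^(log2(256)) = 7^8 = 5764801 multiplications
Savings: 8615125 - 5764801 = 2850324 multiplications

Standard: 8615125 multiplications (205^3). Strassen: 5764801 multiplications (7^8, after padding to 256x256). Strassen reduces 8 recursive multiplications to 7 at each level.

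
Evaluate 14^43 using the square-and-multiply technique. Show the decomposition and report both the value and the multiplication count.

Computing 14^43 by squaring (build up from 14^1; each line after the first costs one multiplication):

14^1 = 14
14^2 = (14^1)^2 = 14^2 = 196
14^4 = (14^2)^2 = 196^2 = 38416
14^5 = 14 * 14^4 = 14 * 38416 = 537824
14^10 = (14^5)^2 = 537824^2 = 289254654976
14^20 = (14^10)^2 = 289254654976^2 = 83668255425284801560576
14^21 = 14 * 14^20 = 14 * 83668255425284801560576 = 1171355575953987221848064
14^42 = (14^21)^2 = 1171355575953987221848064^2 = 1372073885318497127491074758162987278899500548096
14^43 = 14 * 14^42 = 14 * 1372073885318497127491074758162987278899500548096 = 19209034394458959784875046614281821904593007673344

Result: 19209034394458959784875046614281821904593007673344
Multiplications needed: 8 (8 lines after 14^1)

14^43 = 19209034394458959784875046614281821904593007673344. Using exponentiation by squaring, this requires 8 multiplications. The key idea: if the exponent is even, square the half-power; if odd, multiply by the base once.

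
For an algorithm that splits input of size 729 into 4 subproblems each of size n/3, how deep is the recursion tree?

For divide and conquer with division factor 3:

Problem sizes at each level:
Level 0: 729
Level 1: 243
Level 2: 81
Level 3: 27
Level 4: 9
Level 5: 3
Level 6: 1

The root is level 0 and the size-1 base case is level 6 (the tree spans levels 0 through 6, i.e. 7 levels counting the root), so the depth is the number of divisions: log_3(729) = 6

The recursion tree depth is log_3(729) = 6. At each level, the problem size is divided by 3, so it takes 6 divisions to reduce to a base case of size 1. The algorithm makes 4 recursive calls at each level.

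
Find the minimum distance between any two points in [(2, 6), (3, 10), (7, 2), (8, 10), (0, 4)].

Computing all pairwise distances among 5 points:

d((2, 6), (3, 10)) = 4.1231
d((2, 6), (7, 2)) = 6.4031
d((2, 6), (8, 10)) = 7.2111
d((2, 6), (0, 4)) = 2.8284 <-- minimum
d((3, 10), (7, 2)) = 8.9443
d((3, 10), (8, 10)) = 5.0
d((3, 10), (0, 4)) = 6.7082
d((7, 2), (8, 10)) = 8.0623
d((7, 2), (0, 4)) = 7.2801
d((8, 10), (0, 4)) = 10.0

Closest pair: (2, 6) and (0, 4) with distance 2.8284

The closest pair is (2, 6) and (0, 4) with Euclidean distance 2.8284. For 5 points, brute-force pairwise comparison is shown above. For large n, the divide-and-conquer algorithm (sort by x, recurse on halves, check the dividing strip) achieves O(n log n).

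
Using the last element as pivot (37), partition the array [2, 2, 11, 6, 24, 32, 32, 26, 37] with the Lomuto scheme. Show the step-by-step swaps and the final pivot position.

Lomuto partition with pivot = 37:

Initial array: [2, 2, 11, 6, 24, 32, 32, 26, 37]

arr[0]=2 <= 37: swap with position 0, array becomes [2, 2, 11, 6, 24, 32, 32, 26, 37]
arr[1]=2 <= 37: swap with position 1, array becomes [2, 2, 11, 6, 24, 32, 32, 26, 37]
arr[2]=11 <= 37: swap with position 2, array becomes [2, 2, 11, 6, 24, 32, 32, 26, 37]
arr[3]=6 <= 37: swap with position 3, array becomes [2, 2, 11, 6, 24, 32, 32, 26, 37]
arr[4]=24 <= 37: swap with position 4, array becomes [2, 2, 11, 6, 24, 32, 32, 26, 37]
arr[5]=32 <= 37: swap with position 5, array becomes [2, 2, 11, 6, 24, 32, 32, 26, 37]
arr[6]=32 <= 37: swap with position 6, array becomes [2, 2, 11, 6, 24, 32, 32, 26, 37]
arr[7]=26 <= 37: swap with position 7, array becomes [2, 2, 11, 6, 24, 32, 32, 26, 37]

Place pivot at position 8: [2, 2, 11, 6, 24, 32, 32, 26, 37]
Pivot position: 8

After partitioning with pivot 37, the array becomes [2, 2, 11, 6, 24, 32, 32, 26, 37]. The pivot is placed at index 8. All elements to the left of the pivot are <= 37, and all elements to the right are > 37.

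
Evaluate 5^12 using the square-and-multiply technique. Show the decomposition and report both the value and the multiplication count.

Computing 5^12 by squaring (build up from 5^1; each line after the first costs one multiplication):

5^1 = 5
5^2 = (5^1)^2 = 5^2 = 25
5^3 = 5 * 5^2 = 5 * 25 = 125
5^6 = (5^3)^2 = 125^2 = 15625
5^12 = (5^6)^2 = 15625^2 = 244140625

Result: 244140625
Multiplications needed: 4 (4 lines after 5^1)

5^12 = 244140625. Using exponentiation by squaring, this requires 4 multiplications. The key idea: if the exponent is even, square the half-power; if odd, multiply by the base once.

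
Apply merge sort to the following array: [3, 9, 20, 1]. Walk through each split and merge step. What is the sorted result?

Merge sort trace:

Split: [3, 9, 20, 1] -> [3, 9] and [20, 1]
  Split: [3, 9] -> [3] and [9]
  Merge: [3] + [9] -> [3, 9]
  Split: [20, 1] -> [20] and [1]
  Merge: [20] + [1] -> [1, 20]
Merge: [3, 9] + [1, 20] -> [1, 3, 9, 20]

Final sorted array: [1, 3, 9, 20]

The merge sort proceeds by recursively splitting the array and merging sorted halves.
After all merges, the sorted array is [1, 3, 9, 20].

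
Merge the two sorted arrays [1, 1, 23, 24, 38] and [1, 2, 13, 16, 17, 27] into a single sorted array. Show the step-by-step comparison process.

Merging process:

Compare 1 vs 1: take 1 from left. Merged: [1]
Compare 1 vs 1: take 1 from left. Merged: [1, 1]
Compare 23 vs 1: take 1 from right. Merged: [1, 1, 1]
Compare 23 vs 2: take 2 from right. Merged: [1, 1, 1, 2]
Compare 23 vs 13: take 13 from right. Merged: [1, 1, 1, 2, 13]
Compare 23 vs 16: take 16 from right. Merged: [1, 1, 1, 2, 13, 16]
Compare 23 vs 17: take 17 from right. Merged: [1, 1, 1, 2, 13, 16, 17]
Compare 23 vs 27: take 23 from left. Merged: [1, 1, 1, 2, 13, 16, 17, 23]
Compare 24 vs 27: take 24 from left. Merged: [1, 1, 1, 2, 13, 16, 17, 23, 24]
Compare 38 vs 27: take 27 from right. Merged: [1, 1, 1, 2, 13, 16, 17, 23, 24, 27]
Append remaining from left: [38]. Merged: [1, 1, 1, 2, 13, 16, 17, 23, 24, 27, 38]

Final merged array: [1, 1, 1, 2, 13, 16, 17, 23, 24, 27, 38]
Total comparisons: 10

The merged array is [1, 1, 1, 2, 13, 16, 17, 23, 24, 27, 38], requiring 10 comparisons. The merge step runs in O(n) time where n is the total number of elements.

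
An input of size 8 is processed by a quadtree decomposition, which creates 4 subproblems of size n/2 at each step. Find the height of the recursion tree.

For divide and conquer with division factor 2:

Problem sizes at each level:
Level 0: 8
Level 1: 4
Level 2: 2
Level 3: 1

The root is level 0 and the size-1 base case is level 3 (the tree spans levels 0 through 3, i.e. 4 levels counting the root), so the depth is the number of divisions: log_2(8) = 3

The recursion tree depth is log_2(8) = 3. At each level, the problem size is divided by 2, so it takes 3 divisions to reduce to a base case of size 1. The algorithm makes 4 recursive calls at each level.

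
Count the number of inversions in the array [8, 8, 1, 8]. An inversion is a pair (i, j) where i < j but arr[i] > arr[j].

Finding inversions in [8, 8, 1, 8]:

(0, 2): arr[0]=8 > arr[2]=1
(1, 2): arr[1]=8 > arr[2]=1

Total inversions: 2

The array has 2 inversion(s): (0,2), (1,2). Each pair (i,j) satisfies i < j and arr[i] > arr[j].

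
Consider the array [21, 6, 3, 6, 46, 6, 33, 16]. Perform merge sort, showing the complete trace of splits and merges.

Merge sort trace:

Split: [21, 6, 3, 6, 46, 6, 33, 16] -> [21, 6, 3, 6] and [46, 6, 33, 16]
  Split: [21, 6, 3, 6] -> [21, 6] and [3, 6]
    Split: [21, 6] -> [21] and [6]
    Merge: [21] + [6] -> [6, 21]
    Split: [3, 6] -> [3] and [6]
    Merge: [3] + [6] -> [3, 6]
  Merge: [6, 21] + [3, 6] -> [3, 6, 6, 21]
  Split: [46, 6, 33, 16] -> [46, 6] and [33, 16]
    Split: [46, 6] -> [46] and [6]
    Merge: [46] + [6] -> [6, 46]
    Split: [33, 16] -> [33] and [16]
    Merge: [33] + [16] -> [16, 33]
  Merge: [6, 46] + [16, 33] -> [6, 16, 33, 46]
Merge: [3, 6, 6, 21] + [6, 16, 33, 46] -> [3, 6, 6, 6, 16, 21, 33, 46]

Final sorted array: [3, 6, 6, 6, 16, 21, 33, 46]

The merge sort proceeds by recursively splitting the array and merging sorted halves.
After all merges, the sorted array is [3, 6, 6, 6, 16, 21, 33, 46].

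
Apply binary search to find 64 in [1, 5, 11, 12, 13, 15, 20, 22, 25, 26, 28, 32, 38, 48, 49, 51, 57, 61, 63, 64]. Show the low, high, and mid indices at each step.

Binary search for 64 in [1, 5, 11, 12, 13, 15, 20, 22, 25, 26, 28, 32, 38, 48, 49, 51, 57, 61, 63, 64]:

lo=0, hi=19, mid=9, arr[mid]=26 -> 26 < 64, search right half
lo=10, hi=19, mid=14, arr[mid]=49 -> 49 < 64, search right half
lo=15, hi=19, mid=17, arr[mid]=61 -> 61 < 64, search right half
lo=18, hi=19, mid=18, arr[mid]=63 -> 63 < 64, search right half
lo=19, hi=19, mid=19, arr[mid]=64 -> Found target at index 19!

Binary search finds 64 at index 19 after 5 comparisons. The search repeatedly halves the search space by comparing with the middle element.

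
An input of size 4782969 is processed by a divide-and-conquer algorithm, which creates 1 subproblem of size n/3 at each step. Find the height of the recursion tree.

For divide and conquer with division factor 3:

Problem sizes at each level:
Level 0: 4782969
Level 1: 1594323
Level 2: 531441
Level 3: 177147
Level 4: 59049
Level 5: 19683
Level 6: 6561
Level 7: 2187
Level 8: 729
Level 9: 243
Level 10: 81
Level 11: 27
Level 12: 9
Level 13: 3
Level 14: 1

The root is level 0 and the size-1 base case is level 14 (the tree spans levels 0 through 14, i.e. 15 levels counting the root), so the depth is the number of divisions: log_3(4782969) = 14

The recursion tree depth is log_3(4782969) = 14. At each level, the problem size is divided by 3, so it takes 14 divisions to reduce to a base case of size 1. The algorithm makes 1 recursive call at each level.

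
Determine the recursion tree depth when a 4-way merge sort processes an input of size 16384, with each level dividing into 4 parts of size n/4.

For divide and conquer with division factor 4:

Problem sizes at each level:
Level 0: 16384
Level 1: 4096
Level 2: 1024
Level 3: 256
Level 4: 64
Level 5: 16
Level 6: 4
Level 7: 1

The root is level 0 and the size-1 base case is level 7 (the tree spans levels 0 through 7, i.e. 8 levels counting the root), so the depth is the number of divisions: log_4(16384) = 7

The recursion tree depth is log_4(16384) = 7. At each level, the problem size is divided by 4, so it takes 7 divisions to reduce to a base case of size 1. The algorithm makes 4 recursive calls at each level.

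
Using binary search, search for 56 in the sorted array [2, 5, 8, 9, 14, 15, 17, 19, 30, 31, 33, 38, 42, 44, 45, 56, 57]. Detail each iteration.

Binary search for 56 in [2, 5, 8, 9, 14, 15, 17, 19, 30, 31, 33, 38, 42, 44, 45, 56, 57]:

lo=0, hi=16, mid=8, arr[mid]=30 -> 30 < 56, search right half
lo=9, hi=16, mid=12, arr[mid]=42 -> 42 < 56, search right half
lo=13, hi=16, mid=14, arr[mid]=45 -> 45 < 56, search right half
lo=15, hi=16, mid=15, arr[mid]=56 -> Found target at index 15!

Binary search finds 56 at index 15 after 4 comparisons. The search repeatedly halves the search space by comparing with the middle element.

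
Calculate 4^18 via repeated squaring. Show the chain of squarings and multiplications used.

Computing 4^18 by squaring (build up from 4^1; each line after the first costs one multiplication):

4^1 = 4
4^2 = (4^1)^2 = 4^2 = 16
4^4 = (4^2)^2 = 16^2 = 256
4^8 = (4^4)^2 = 256^2 = 65536
4^9 = 4 * 4^8 = 4 * 65536 = 262144
4^18 = (4^9)^2 = 262144^2 = 68719476736

Result: 68719476736
Multiplications needed: 5 (5 lines after 4^1)

4^18 = 68719476736. Using exponentiation by squaring, this requires 5 multiplications. The key idea: if the exponent is even, square the half-power; if odd, multiply by the base once.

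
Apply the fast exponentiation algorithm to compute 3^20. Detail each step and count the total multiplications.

Computing 3^20 by squaring (build up from 3^1; each line after the first costs one multiplication):

3^1 = 3
3^2 = (3^1)^2 = 3^2 = 9
3^4 = (3^2)^2 = 9^2 = 81
3^5 = 3 * 3^4 = 3 * 81 = 243
3^10 = (3^5)^2 = 243^2 = 59049
3^20 = (3^10)^2 = 59049^2 = 3486784401

Result: 3486784401
Multiplications needed: 5 (5 lines after 3^1)

3^20 = 3486784401. Using exponentiation by squaring, this requires 5 multiplications. The key idea: if the exponent is even, square the half-power; if odd, multiply by the base once.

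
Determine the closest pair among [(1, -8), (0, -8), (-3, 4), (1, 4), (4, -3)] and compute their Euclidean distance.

Computing all pairwise distances among 5 points:

d((1, -8), (0, -8)) = 1.0 <-- minimum
d((1, -8), (-3, 4)) = 12.6491
d((1, -8), (1, 4)) = 12.0
d((1, -8), (4, -3)) = 5.831
d((0, -8), (-3, 4)) = 12.3693
d((0, -8), (1, 4)) = 12.0416
d((0, -8), (4, -3)) = 6.4031
d((-3, 4), (1, 4)) = 4.0
d((-3, 4), (4, -3)) = 9.8995
d((1, 4), (4, -3)) = 7.6158

Closest pair: (1, -8) and (0, -8) with distance 1.0

The closest pair is (1, -8) and (0, -8) with Euclidean distance 1.0. For 5 points, brute-force pairwise comparison is shown above. For large n, the divide-and-conquer algorithm (sort by x, recurse on halves, check the dividing strip) achieves O(n log n).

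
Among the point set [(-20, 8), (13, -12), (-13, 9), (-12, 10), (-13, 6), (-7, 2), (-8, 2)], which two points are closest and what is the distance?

Computing all pairwise distances among 7 points:

d((-20, 8), (13, -12)) = 38.5876
d((-20, 8), (-13, 9)) = 7.0711
d((-20, 8), (-12, 10)) = 8.2462
d((-20, 8), (-13, 6)) = 7.2801
d((-20, 8), (-7, 2)) = 14.3178
d((-20, 8), (-8, 2)) = 13.4164
d((13, -12), (-13, 9)) = 33.4215
d((13, -12), (-12, 10)) = 33.3017
d((13, -12), (-13, 6)) = 31.6228
d((13, -12), (-7, 2)) = 24.4131
d((13, -12), (-8, 2)) = 25.2389
d((-13, 9), (-12, 10)) = 1.4142
d((-13, 9), (-13, 6)) = 3.0
d((-13, 9), (-7, 2)) = 9.2195
d((-13, 9), (-8, 2)) = 8.6023
d((-12, 10), (-13, 6)) = 4.1231
d((-12, 10), (-7, 2)) = 9.434
d((-12, 10), (-8, 2)) = 8.9443
d((-13, 6), (-7, 2)) = 7.2111
d((-13, 6), (-8, 2)) = 6.4031
d((-7, 2), (-8, 2)) = 1.0 <-- minimum

Closest pair: (-7, 2) and (-8, 2) with distance 1.0

The closest pair is (-7, 2) and (-8, 2) with Euclidean distance 1.0. For 7 points, brute-force pairwise comparison is shown above. For large n, the divide-and-conquer algorithm (sort by x, recurse on halves, check the dividing strip) achieves O(n log n).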